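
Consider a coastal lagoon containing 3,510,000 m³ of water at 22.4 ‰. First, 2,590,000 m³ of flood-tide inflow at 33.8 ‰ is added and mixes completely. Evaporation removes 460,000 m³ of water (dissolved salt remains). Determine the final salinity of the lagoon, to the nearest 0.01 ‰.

After mixing: salt = 3,510,000×22.4 + 2,590,000×33.8 = 166,166,000; volume = 6,100,000 m³
After evaporation: salt unchanged = 166,166,000; volume = 6,100,000 − 460,000 = 5,640,000 m³
S = 166,166,000 / 5,640,000 = 29.4621 ‰

29.46 ‰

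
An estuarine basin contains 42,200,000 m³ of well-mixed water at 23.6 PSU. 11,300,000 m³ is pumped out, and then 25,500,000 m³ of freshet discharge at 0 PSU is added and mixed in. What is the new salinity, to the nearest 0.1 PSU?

Remaining after removal: 30,900,000 m³ at 23.6 PSU (salt = 729,240,000)
After addition: salt = 729,240,000 + 25,500,000×0 = 729,240,000; volume = 56,400,000 m³
S = 729,240,000 / 56,400,000 = 12.9298 PSU

12.9 PSU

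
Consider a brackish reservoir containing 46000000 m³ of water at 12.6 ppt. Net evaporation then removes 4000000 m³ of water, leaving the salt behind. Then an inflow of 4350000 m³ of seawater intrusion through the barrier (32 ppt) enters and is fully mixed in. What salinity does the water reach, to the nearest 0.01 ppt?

After evaporation: salt = 46,000,000×12.6 = 579,600,000; volume = 46,000,000 − 4,000,000 = 42,000,000 m³
After mixing: salt = 579,600,000 + 4,350,000×32 = 718,800,000; volume = 42,000,000 + 4,350,000 = 46,350,000 m³
S = 718,800,000 / 46,350,000 = 15.5081 ppt

15.51 ppt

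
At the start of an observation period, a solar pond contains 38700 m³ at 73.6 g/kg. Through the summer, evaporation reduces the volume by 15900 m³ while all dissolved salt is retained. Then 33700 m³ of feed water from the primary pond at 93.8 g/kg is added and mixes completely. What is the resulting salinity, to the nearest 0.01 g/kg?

106.36 g/kg

After evaporation: salt = 38,700×73.6 = 2,848,320; volume = 38,700 − 15,900 = 22,800 m³
After mixing: salt = 2,848,320 + 33,700×93.8 = 6,009,380; volume = 22,800 + 33,700 = 56,500 m³
S = 6,009,380 / 56,500 = 106.3607 g/kg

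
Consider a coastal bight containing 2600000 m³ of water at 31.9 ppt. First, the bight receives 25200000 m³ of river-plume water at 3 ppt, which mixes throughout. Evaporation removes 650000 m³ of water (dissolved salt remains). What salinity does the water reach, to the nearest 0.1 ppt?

5.8 ppt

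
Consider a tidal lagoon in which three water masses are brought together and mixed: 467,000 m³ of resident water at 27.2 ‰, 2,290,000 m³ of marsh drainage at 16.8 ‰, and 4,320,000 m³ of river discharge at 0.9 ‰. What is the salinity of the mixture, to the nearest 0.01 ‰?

7.78 ‰

Weighted by volume,
salt = 467,000×27.2 + 2,290,000×16.8 + 4,320,000×0.9 = 12,702,400 + 38,472,000 + 3,888,000 = 55,062,400
volume = 467,000 + 2,290,000 + 4,320,000 = 7,077,000 m³
S = 55,062,400 / 7,077,000 = 7.7805 ‰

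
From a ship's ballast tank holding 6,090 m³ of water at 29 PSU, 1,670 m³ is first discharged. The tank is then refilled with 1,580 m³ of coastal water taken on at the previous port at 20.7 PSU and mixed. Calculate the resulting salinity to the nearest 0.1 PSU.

26.8 PSU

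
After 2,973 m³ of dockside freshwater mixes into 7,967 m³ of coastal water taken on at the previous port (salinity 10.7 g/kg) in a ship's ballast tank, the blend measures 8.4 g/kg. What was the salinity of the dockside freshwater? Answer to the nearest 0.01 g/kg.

2.24 g/kg

Salt balance: 7,967×10.7 + 2,973×S = 10,940×8.4
85,246.9 + 2,973·S = 91,896
S = (91,896 − 85,246.9) / 2,973 = 2.2365 g/kg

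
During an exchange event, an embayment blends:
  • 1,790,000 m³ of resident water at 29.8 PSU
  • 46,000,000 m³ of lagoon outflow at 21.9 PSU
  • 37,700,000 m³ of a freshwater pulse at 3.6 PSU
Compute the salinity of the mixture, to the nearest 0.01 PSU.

By conservation of dissolved salt,
salt = 1,790,000×29.8 + 46,000,000×21.9 + 37,700,000×3.6 = 53,342,000 + 1,007,400,000 + 135,720,000 = 1,196,462,000
volume = 1,790,000 + 46,000,000 + 37,700,000 = 85,490,000 m³
S = 1,196,462,000 / 85,490,000 = 13.9953 PSU

14.00 PSU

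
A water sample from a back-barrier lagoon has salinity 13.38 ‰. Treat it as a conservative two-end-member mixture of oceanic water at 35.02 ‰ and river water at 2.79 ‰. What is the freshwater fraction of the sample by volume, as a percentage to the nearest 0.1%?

Let f be the freshwater fraction. Salt balance per unit volume:
f×2.79 + (1−f)×35.02 = 13.38
f = (35.02 − 13.38) / (35.02 − 2.79) = 21.64/32.23 = 0.6714

67.1%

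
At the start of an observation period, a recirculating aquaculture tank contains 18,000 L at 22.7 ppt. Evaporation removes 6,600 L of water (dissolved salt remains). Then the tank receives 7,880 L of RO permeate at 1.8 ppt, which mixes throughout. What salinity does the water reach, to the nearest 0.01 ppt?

After evaporation: salt = 18,000×22.7 = 408,600; volume = 18,000 − 6,600 = 11,400 L
After mixing: salt = 408,600 + 7,880×1.8 = 422,784; volume = 11,400 + 7,880 = 19,280 L
S = 422,784 / 19,280 = 21.9286 ppt

21.93 ppt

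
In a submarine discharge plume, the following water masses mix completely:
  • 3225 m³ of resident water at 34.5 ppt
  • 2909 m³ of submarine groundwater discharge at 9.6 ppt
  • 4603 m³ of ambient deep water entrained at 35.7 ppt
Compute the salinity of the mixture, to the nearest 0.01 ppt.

28.27 ppt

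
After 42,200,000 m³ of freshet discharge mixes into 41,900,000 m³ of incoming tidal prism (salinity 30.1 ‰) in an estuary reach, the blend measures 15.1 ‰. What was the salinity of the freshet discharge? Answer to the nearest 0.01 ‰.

Salt balance: 41,900,000×30.1 + 42,200,000×S = 84,100,000×15.1
1,261,190,000 + 42,200,000·S = 1,269,910,000
S = (1,269,910,000 − 1,261,190,000) / 42,200,000 = 0.2066 ‰

0.21 ‰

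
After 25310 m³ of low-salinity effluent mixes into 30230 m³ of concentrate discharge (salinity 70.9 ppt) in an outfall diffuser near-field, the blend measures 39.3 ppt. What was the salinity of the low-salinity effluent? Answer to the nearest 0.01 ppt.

Salt balance: 30,230×70.9 + 25,310×S = 55,540×39.3
2,143,307 + 25,310·S = 2,182,722
S = (2,182,722 − 2,143,307) / 25,310 = 1.5573 ppt

1.56 ppt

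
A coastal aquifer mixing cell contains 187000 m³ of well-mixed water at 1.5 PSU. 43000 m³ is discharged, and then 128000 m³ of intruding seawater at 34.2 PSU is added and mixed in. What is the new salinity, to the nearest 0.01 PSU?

Remaining after removal: 144,000 m³ at 1.5 PSU (salt = 216,000)
After addition: salt = 216,000 + 128,000×34.2 = 4,593,600; volume = 272,000 m³
S = 4,593,600 / 272,000 = 16.8882 PSU

16.89 PSU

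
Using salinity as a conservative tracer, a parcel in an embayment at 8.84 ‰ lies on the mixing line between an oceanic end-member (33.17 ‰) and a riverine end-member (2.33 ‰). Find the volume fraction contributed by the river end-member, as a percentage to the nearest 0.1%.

78.9%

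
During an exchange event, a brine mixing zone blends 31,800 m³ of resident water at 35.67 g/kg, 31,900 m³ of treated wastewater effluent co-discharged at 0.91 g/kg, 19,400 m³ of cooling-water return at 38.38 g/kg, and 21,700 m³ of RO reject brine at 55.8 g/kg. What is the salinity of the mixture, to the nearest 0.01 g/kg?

29.76 g/kg

Conserving salt mass:
salt = 31,800×35.67 + 31,900×0.91 + 19,400×38.38 + 21,700×55.8 = 1,134,306 + 29,029 + 744,572 + 1,210,860 = 3,118,767
volume = 31,800 + 31,900 + 19,400 + 21,700 = 104,800 m³
S = 3,118,767 / 104,800 = 29.7592 g/kg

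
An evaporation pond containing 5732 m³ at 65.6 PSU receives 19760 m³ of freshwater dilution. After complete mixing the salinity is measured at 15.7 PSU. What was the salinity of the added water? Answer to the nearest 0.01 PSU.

1.22 PSU

Salt balance: 5,732×65.6 + 19,760×S = 25,492×15.7
376,019.2 + 19,760·S = 400,224.4
S = (400,224.4 − 376,019.2) / 19,760 = 1.225 PSU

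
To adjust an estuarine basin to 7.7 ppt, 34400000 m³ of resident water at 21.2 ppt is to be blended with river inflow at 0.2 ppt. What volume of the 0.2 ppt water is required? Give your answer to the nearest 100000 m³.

Salt balance: 34,400,000×21.2 + V×0.2 = (34,400,000+V)×7.7
729,280,000 + 0.2V = 264,880,000 + 7.7V
464,400,000 = 7.5V
V = 61,920,000 m³

61900000 m³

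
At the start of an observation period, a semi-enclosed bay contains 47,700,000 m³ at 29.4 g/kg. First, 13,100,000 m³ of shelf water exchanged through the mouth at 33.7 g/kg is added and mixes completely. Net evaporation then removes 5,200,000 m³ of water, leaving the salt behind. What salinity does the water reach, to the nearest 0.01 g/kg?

33.16 g/kg

After mixing: salt = 47,700,000×29.4 + 13,100,000×33.7 = 1,843,850,000; volume = 60,800,000 m³
After evaporation: salt unchanged = 1,843,850,000; volume = 60,800,000 − 5,200,000 = 55,600,000 m³
S = 1,843,850,000 / 55,600,000 = 33.1628 g/kg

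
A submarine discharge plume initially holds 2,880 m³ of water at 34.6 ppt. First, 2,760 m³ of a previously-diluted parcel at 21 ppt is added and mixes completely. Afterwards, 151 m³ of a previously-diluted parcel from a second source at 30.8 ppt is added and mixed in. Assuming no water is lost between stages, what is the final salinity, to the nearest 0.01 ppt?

28.02 ppt

Salt balance:
Initial salt = 2,880×34.6 = 99,648
After stage 1: salt = 99,648 + 2,760×21 = 157,608; volume = 5,640 m³; S = 27.945 ppt
After stage 2: salt = 157,608 + 151×30.8 = 162,258.8; volume = 5,791 m³
S = 162,258.8 / 5,791 = 28.0191 ppt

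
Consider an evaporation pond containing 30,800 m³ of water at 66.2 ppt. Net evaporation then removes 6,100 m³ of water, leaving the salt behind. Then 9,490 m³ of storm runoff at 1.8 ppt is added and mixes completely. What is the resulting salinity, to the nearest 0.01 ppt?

60.14 ppt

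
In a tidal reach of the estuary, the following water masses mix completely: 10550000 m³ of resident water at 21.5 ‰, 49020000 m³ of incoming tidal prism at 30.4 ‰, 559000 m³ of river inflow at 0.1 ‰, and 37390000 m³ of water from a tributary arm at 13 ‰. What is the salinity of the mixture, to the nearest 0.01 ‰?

By conservation of dissolved salt,
salt = 10,550,000×21.5 + 49,020,000×30.4 + 559,000×0.1 + 37,390,000×13 = 226,825,000 + 1,490,208,000 + 55,900 + 486,070,000 = 2,203,158,900
volume = 10,550,000 + 49,020,000 + 559,000 + 37,390,000 = 97,519,000 m³
S = 2,203,158,900 / 97,519,000 = 22.5921 ‰

22.59 ‰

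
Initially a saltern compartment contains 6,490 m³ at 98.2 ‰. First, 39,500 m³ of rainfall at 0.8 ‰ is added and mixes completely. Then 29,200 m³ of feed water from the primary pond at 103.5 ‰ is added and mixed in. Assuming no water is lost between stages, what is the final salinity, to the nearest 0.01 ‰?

49.09 ‰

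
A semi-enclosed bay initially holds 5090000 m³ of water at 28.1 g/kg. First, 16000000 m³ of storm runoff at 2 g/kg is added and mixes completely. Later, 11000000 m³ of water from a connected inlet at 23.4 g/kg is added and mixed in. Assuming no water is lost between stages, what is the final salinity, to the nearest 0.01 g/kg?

13.48 g/kg

Salt balance:
Initial salt = 5,090,000×28.1 = 143,029,000
After stage 1: salt = 143,029,000 + 16,000,000×2 = 175,029,000; volume = 21,090,000 m³; S = 8.299 g/kg
After stage 2: salt = 175,029,000 + 11,000,000×23.4 = 432,429,000; volume = 32,090,000 m³
S = 432,429,000 / 32,090,000 = 13.4755 g/kg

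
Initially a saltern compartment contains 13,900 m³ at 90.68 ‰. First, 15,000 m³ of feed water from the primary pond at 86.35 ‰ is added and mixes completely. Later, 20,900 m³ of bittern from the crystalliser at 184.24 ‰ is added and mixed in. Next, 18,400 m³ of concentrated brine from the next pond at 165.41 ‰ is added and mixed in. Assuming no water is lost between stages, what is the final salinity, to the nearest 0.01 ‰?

138.56 ‰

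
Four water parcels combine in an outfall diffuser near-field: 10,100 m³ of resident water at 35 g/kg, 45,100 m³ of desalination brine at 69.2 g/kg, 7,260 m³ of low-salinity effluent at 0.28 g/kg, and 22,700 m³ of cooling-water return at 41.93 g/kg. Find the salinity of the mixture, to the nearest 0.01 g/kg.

52.00 g/kg

Conserving salt mass:
salt = 10,100×35 + 45,100×69.2 + 7,260×0.28 + 22,700×41.93 = 353,500 + 3,120,920 + 2,032.8 + 951,811 = 4,428,263.8
volume = 10,100 + 45,100 + 7,260 + 22,700 = 85,160 m³
S = 4,428,263.8 / 85,160 = 51.9993 g/kg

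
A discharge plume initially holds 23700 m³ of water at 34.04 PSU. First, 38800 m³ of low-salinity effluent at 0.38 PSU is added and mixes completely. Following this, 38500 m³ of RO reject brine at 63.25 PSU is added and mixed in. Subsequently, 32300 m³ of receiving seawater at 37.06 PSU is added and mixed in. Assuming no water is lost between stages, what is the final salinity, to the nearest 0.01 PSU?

Salt balance:
Initial salt = 23,700×34.04 = 806,748
After stage 1: salt = 806,748 + 38,800×0.38 = 821,492; volume = 62,500 m³; S = 13.144 PSU
After stage 2: salt = 821,492 + 38,500×63.25 = 3,256,617; volume = 101,000 m³; S = 32.244 PSU
After stage 3: salt = 3,256,617 + 32,300×37.06 = 4,453,655; volume = 133,300 m³
S = 4,453,655 / 133,300 = 33.4108 PSU

33.41 PSU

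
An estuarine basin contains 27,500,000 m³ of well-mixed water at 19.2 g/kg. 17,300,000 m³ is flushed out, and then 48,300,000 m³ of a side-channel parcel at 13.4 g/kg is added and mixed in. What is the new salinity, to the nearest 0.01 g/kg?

Remaining after removal: 10,200,000 m³ at 19.2 g/kg (salt = 195,840,000)
After addition: salt = 195,840,000 + 48,300,000×13.4 = 843,060,000; volume = 58,500,000 m³
S = 843,060,000 / 58,500,000 = 14.4113 g/kg

14.41 g/kg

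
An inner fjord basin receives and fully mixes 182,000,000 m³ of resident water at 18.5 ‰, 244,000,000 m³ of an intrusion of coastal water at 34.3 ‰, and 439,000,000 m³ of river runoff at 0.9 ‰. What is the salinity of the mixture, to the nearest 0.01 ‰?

Mass of salt is conserved:
salt = 182,000,000×18.5 + 244,000,000×34.3 + 439,000,000×0.9 = 3,367,000,000 + 8,369,200,000 + 395,100,000 = 12,131,300,000
volume = 182,000,000 + 244,000,000 + 439,000,000 = 865,000,000 m³
S = 12,131,300,000 / 865,000,000 = 14.0246 ‰

14.02 ‰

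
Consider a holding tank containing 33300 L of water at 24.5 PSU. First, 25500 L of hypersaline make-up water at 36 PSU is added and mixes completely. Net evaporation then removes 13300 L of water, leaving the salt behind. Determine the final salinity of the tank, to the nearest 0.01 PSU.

After mixing: salt = 33,300×24.5 + 25,500×36 = 1,733,850; volume = 58,800 L
After evaporation: salt unchanged = 1,733,850; volume = 58,800 − 13,300 = 45,500 L
S = 1,733,850 / 45,500 = 38.1066 PSU

38.11 PSU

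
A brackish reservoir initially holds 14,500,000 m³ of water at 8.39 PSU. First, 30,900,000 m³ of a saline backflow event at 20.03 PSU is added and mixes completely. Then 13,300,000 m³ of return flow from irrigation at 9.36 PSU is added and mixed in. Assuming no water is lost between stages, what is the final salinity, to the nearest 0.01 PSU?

14.74 PSU

Weighted by volume,
Initial salt = 14,500,000×8.39 = 121,655,000
After stage 1: salt = 121,655,000 + 30,900,000×20.03 = 740,582,000; volume = 45,400,000 m³; S = 16.312 PSU
After stage 2: salt = 740,582,000 + 13,300,000×9.36 = 865,070,000; volume = 58,700,000 m³
S = 865,070,000 / 58,700,000 = 14.7371 PSU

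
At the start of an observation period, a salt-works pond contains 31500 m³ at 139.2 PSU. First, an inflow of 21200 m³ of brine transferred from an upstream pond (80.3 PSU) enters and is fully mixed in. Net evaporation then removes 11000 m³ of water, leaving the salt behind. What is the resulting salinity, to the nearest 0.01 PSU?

After mixing: salt = 31,500×139.2 + 21,200×80.3 = 6,087,160; volume = 52,700 m³
After evaporation: salt unchanged = 6,087,160; volume = 52,700 − 11,000 = 41,700 m³
S = 6,087,160 / 41,700 = 145.9751 PSU

145.98 PSU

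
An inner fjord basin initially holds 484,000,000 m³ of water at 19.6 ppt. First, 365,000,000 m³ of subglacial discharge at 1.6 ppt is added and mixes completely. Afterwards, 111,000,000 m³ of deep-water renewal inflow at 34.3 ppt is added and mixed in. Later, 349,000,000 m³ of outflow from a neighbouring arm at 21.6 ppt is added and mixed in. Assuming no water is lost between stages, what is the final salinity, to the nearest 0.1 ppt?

Weighted by volume,
Initial salt = 484,000,000×19.6 = 9,486,400,000
After stage 1: salt = 9,486,400,000 + 365,000,000×1.6 = 10,070,400,000; volume = 849,000,000 m³; S = 11.861 ppt
After stage 2: salt = 10,070,400,000 + 111,000,000×34.3 = 13,877,700,000; volume = 960,000,000 m³; S = 14.456 ppt
After stage 3: salt = 13,877,700,000 + 349,000,000×21.6 = 21,416,100,000; volume = 1,309,000,000 m³
S = 21,416,100,000 / 1,309,000,000 = 16.3607 ppt

16.4 ppt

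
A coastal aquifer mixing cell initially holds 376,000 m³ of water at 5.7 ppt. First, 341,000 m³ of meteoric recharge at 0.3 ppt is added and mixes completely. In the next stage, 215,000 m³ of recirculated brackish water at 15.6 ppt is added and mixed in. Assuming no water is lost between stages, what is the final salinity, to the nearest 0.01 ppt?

Conserving salt mass:
Initial salt = 376,000×5.7 = 2,143,200
After stage 1: salt = 2,143,200 + 341,000×0.3 = 2,245,500; volume = 717,000 m³; S = 3.132 ppt
After stage 2: salt = 2,245,500 + 215,000×15.6 = 5,599,500; volume = 932,000 m³
S = 5,599,500 / 932,000 = 6.008 ppt

6.01 ppt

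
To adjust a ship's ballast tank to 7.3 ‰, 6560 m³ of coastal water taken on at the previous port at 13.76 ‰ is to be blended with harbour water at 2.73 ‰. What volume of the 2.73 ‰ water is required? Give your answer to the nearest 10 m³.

9270 m³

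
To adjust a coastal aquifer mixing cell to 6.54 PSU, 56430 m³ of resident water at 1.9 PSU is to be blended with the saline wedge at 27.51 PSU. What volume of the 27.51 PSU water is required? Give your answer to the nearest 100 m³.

Salt balance: 56,430×1.9 + V×27.51 = (56,430+V)×6.54
107,217 + 27.51V = 369,052.2 + 6.54V
261,835.2 = 20.97V
V = 12,486.18 m³

12500 m³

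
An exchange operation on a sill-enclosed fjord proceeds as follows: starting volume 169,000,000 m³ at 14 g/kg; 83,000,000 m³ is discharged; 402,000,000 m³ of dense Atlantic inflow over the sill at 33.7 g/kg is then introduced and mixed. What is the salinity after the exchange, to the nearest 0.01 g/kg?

30.23 g/kg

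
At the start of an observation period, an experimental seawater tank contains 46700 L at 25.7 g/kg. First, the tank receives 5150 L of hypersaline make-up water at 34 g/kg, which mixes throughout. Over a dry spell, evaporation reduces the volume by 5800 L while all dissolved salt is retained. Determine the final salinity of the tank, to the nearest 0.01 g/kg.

After mixing: salt = 46,700×25.7 + 5,150×34 = 1,375,290; volume = 51,850 L
After evaporation: salt unchanged = 1,375,290; volume = 51,850 − 5,800 = 46,050 L
S = 1,375,290 / 46,050 = 29.8651 g/kg

29.87 g/kg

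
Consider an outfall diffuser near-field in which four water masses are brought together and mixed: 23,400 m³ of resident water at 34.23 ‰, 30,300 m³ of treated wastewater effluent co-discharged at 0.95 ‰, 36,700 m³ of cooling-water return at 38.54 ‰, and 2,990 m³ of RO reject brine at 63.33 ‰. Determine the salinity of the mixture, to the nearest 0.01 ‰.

26.06 ‰

By conservation of dissolved salt,
salt = 23,400×34.23 + 30,300×0.95 + 36,700×38.54 + 2,990×63.33 = 800,982 + 28,785 + 1,414,418 + 189,356.7 = 2,433,541.7
volume = 23,400 + 30,300 + 36,700 + 2,990 = 93,390 m³
S = 2,433,541.7 / 93,390 = 26.0578 ‰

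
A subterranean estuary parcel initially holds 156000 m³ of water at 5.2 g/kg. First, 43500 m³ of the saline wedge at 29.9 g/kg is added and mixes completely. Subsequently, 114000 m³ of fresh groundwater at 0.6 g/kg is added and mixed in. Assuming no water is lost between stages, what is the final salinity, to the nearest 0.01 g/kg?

6.95 g/kg

By conservation of dissolved salt,
Initial salt = 156,000×5.2 = 811,200
After stage 1: salt = 811,200 + 43,500×29.9 = 2,111,850; volume = 199,500 m³; S = 10.586 g/kg
After stage 2: salt = 2,111,850 + 114,000×0.6 = 2,180,250; volume = 313,500 m³
S = 2,180,250 / 313,500 = 6.9545 g/kg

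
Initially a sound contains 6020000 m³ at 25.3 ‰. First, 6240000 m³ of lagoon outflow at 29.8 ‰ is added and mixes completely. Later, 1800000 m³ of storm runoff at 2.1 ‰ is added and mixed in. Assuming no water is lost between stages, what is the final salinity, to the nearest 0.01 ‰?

24.33 ‰

Conserving salt mass:
Initial salt = 6,020,000×25.3 = 152,306,000
After stage 1: salt = 152,306,000 + 6,240,000×29.8 = 338,258,000; volume = 12,260,000 m³; S = 27.59 ‰
After stage 2: salt = 338,258,000 + 1,800,000×2.1 = 342,038,000; volume = 14,060,000 m³
S = 342,038,000 / 14,060,000 = 24.327 ‰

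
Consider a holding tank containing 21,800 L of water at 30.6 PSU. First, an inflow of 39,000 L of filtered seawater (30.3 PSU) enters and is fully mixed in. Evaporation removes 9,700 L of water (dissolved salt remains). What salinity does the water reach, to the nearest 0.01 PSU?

After mixing: salt = 21,800×30.6 + 39,000×30.3 = 1,848,780; volume = 60,800 L
After evaporation: salt unchanged = 1,848,780; volume = 60,800 − 9,700 = 51,100 L
S = 1,848,780 / 51,100 = 36.1796 PSU

36.18 PSU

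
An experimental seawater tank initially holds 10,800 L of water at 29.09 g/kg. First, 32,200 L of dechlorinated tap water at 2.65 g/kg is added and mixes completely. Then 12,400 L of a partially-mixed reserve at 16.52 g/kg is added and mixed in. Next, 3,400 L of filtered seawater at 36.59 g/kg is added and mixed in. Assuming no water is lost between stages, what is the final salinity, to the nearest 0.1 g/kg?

12.4 g/kg

Salt balance:
Initial salt = 10,800×29.09 = 314,172
After stage 1: salt = 314,172 + 32,200×2.65 = 399,502; volume = 43,000 L; S = 9.291 g/kg
After stage 2: salt = 399,502 + 12,400×16.52 = 604,350; volume = 55,400 L; S = 10.909 g/kg
After stage 3: salt = 604,350 + 3,400×36.59 = 728,756; volume = 58,800 L
S = 728,756 / 58,800 = 12.3938 g/kg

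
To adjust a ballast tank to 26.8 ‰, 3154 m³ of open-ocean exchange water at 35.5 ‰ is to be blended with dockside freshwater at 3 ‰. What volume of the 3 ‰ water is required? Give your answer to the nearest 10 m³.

Salt balance: 3,154×35.5 + V×3 = (3,154+V)×26.8
111,967 + 3V = 84,527.2 + 26.8V
27,439.8 = 23.8V
V = 1,152.93 m³

1150 m³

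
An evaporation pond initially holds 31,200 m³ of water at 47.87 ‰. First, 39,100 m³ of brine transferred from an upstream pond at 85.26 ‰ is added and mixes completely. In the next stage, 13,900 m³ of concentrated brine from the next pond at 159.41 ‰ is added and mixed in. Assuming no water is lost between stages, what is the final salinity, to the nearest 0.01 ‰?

83.65 ‰

Salt balance:
Initial salt = 31,200×47.87 = 1,493,544
After stage 1: salt = 1,493,544 + 39,100×85.26 = 4,827,210; volume = 70,300 m³; S = 68.666 ‰
After stage 2: salt = 4,827,210 + 13,900×159.41 = 7,043,009; volume = 84,200 m³
S = 7,043,009 / 84,200 = 83.6462 ‰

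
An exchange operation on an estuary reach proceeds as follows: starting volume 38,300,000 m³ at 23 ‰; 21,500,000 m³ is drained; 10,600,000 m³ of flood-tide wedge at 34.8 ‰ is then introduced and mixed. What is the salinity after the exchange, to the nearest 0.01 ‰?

Remaining after removal: 16,800,000 m³ at 23 ‰ (salt = 386,400,000)
After addition: salt = 386,400,000 + 10,600,000×34.8 = 755,280,000; volume = 27,400,000 m³
S = 755,280,000 / 27,400,000 = 27.565 ‰

27.56 ‰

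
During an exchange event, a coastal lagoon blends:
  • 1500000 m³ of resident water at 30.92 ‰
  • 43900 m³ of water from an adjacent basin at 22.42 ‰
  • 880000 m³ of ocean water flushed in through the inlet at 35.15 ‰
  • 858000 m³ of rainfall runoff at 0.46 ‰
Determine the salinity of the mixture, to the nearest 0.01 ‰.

23.98 ‰

Conserving salt mass:
salt = 1,500,000×30.92 + 43,900×22.42 + 880,000×35.15 + 858,000×0.46 = 46,380,000 + 984,238 + 30,932,000 + 394,680 = 78,690,918
volume = 1,500,000 + 43,900 + 880,000 + 858,000 = 3,281,900 m³
S = 78,690,918 / 3,281,900 = 23.9772 ‰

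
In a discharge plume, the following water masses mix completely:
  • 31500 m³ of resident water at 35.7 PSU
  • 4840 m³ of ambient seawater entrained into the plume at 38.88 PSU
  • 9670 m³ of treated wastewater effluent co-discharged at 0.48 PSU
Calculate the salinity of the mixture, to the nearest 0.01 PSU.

Weighted by volume,
salt = 31,500×35.7 + 4,840×38.88 + 9,670×0.48 = 1,124,550 + 188,179.2 + 4,641.6 = 1,317,370.8
volume = 31,500 + 4,840 + 9,670 = 46,010 m³
S = 1,317,370.8 / 46,010 = 28.6323 PSU

28.63 PSU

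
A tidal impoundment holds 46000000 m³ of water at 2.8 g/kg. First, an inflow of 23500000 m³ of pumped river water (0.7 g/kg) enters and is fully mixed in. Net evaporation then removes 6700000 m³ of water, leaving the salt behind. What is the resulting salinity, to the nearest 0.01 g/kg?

2.31 g/kg

After mixing: salt = 46,000,000×2.8 + 23,500,000×0.7 = 145,250,000; volume = 69,500,000 m³
After evaporation: salt unchanged = 145,250,000; volume = 69,500,000 − 6,700,000 = 62,800,000 m³
S = 145,250,000 / 62,800,000 = 2.3129 g/kg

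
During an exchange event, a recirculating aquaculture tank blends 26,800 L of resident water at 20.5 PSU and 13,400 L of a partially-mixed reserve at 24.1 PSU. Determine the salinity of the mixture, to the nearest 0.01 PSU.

21.70 PSU

Salt balance:
salt = 26,800×20.5 + 13,400×24.1 = 549,400 + 322,940 = 872,340
volume = 26,800 + 13,400 = 40,200 L
S = 872,340 / 40,200 = 21.7 PSU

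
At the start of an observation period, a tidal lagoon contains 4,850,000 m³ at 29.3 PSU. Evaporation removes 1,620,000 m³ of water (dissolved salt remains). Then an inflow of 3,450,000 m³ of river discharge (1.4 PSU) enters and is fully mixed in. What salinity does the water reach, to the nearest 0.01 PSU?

22.00 PSU

After evaporation: salt = 4,850,000×29.3 = 142,105,000; volume = 4,850,000 − 1,620,000 = 3,230,000 m³
After mixing: salt = 142,105,000 + 3,450,000×1.4 = 146,935,000; volume = 3,230,000 + 3,450,000 = 6,680,000 m³
S = 146,935,000 / 6,680,000 = 21.9963 PSU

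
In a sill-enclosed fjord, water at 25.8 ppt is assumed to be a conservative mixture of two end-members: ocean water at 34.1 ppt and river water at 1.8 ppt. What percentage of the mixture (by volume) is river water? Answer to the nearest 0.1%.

Let f be the freshwater fraction. Salt balance per unit volume:
f×1.8 + (1−f)×34.1 = 25.8
f = (34.1 − 25.8) / (34.1 − 1.8) = 8.3/32.3 = 0.257

25.7%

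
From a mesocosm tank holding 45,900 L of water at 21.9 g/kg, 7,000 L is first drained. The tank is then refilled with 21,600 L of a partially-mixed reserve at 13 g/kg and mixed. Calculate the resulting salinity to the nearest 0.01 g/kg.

18.72 g/kg

Remaining after removal: 38,900 L at 21.9 g/kg (salt = 851,910)
After addition: salt = 851,910 + 21,600×13 = 1,132,710; volume = 60,500 L
S = 1,132,710 / 60,500 = 18.7225 g/kg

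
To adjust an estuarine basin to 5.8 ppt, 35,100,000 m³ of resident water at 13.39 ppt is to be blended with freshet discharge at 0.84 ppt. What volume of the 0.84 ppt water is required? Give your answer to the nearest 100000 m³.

Salt balance: 35,100,000×13.39 + V×0.84 = (35,100,000+V)×5.8
469,989,000 + 0.84V = 203,580,000 + 5.8V
266,409,000 = 4.96V
V = 53,711,491.94 m³

53700000 m³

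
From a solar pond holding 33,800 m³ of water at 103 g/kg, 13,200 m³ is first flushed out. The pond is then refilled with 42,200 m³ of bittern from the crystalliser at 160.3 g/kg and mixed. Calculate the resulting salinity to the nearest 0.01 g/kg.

141.50 g/kg

Remaining after removal: 20,600 m³ at 103 g/kg (salt = 2,121,800)
After addition: salt = 2,121,800 + 42,200×160.3 = 8,886,460; volume = 62,800 m³
S = 8,886,460 / 62,800 = 141.5041 g/kg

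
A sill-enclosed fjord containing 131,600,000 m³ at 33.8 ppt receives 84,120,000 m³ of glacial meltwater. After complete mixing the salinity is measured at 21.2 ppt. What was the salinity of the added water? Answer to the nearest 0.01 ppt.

1.49 ppt

Salt balance: 131,600,000×33.8 + 84,120,000×S = 215,720,000×21.2
4,448,080,000 + 84,120,000·S = 4,573,264,000
S = (4,573,264,000 − 4,448,080,000) / 84,120,000 = 1.4882 ppt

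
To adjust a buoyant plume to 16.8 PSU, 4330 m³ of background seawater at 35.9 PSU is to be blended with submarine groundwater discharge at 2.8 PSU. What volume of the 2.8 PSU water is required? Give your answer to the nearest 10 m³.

Salt balance: 4,330×35.9 + V×2.8 = (4,330+V)×16.8
155,447 + 2.8V = 72,744 + 16.8V
82,703 = 14V
V = 5,907.36 m³

5910 m³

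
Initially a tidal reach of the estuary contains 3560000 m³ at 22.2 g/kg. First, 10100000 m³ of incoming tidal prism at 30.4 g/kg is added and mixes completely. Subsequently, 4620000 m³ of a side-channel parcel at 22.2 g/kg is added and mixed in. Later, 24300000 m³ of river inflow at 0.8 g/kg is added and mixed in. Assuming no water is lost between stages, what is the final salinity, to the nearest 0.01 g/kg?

Weighted by volume,
Initial salt = 3,560,000×22.2 = 79,032,000
After stage 1: salt = 79,032,000 + 10,100,000×30.4 = 386,072,000; volume = 13,660,000 m³; S = 28.263 g/kg
After stage 2: salt = 386,072,000 + 4,620,000×22.2 = 488,636,000; volume = 18,280,000 m³; S = 26.731 g/kg
After stage 3: salt = 488,636,000 + 24,300,000×0.8 = 508,076,000; volume = 42,580,000 m³
S = 508,076,000 / 42,580,000 = 11.9323 g/kg

11.93 g/kg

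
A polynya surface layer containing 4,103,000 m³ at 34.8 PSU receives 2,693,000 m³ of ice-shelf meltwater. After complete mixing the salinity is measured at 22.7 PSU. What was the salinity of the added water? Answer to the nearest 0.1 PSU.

Salt balance: 4,103,000×34.8 + 2,693,000×S = 6,796,000×22.7
142,784,400 + 2,693,000·S = 154,269,200
S = (154,269,200 − 142,784,400) / 2,693,000 = 4.2647 PSU

4.3 PSU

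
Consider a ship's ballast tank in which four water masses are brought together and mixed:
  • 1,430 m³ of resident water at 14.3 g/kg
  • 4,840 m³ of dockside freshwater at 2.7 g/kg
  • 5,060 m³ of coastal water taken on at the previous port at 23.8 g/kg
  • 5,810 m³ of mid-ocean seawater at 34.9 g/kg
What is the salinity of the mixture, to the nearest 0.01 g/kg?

20.81 g/kg

Weighted by volume,
salt = 1,430×14.3 + 4,840×2.7 + 5,060×23.8 + 5,810×34.9 = 20,449 + 13,068 + 120,428 + 202,769 = 356,714
volume = 1,430 + 4,840 + 5,060 + 5,810 = 17,140 m³
S = 356,714 / 17,140 = 20.8118 g/kg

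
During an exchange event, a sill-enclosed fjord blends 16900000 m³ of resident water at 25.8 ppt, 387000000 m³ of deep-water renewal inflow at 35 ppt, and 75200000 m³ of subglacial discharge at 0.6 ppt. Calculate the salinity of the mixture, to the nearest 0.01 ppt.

Mass of salt is conserved:
salt = 16,900,000×25.8 + 387,000,000×35 + 75,200,000×0.6 = 436,020,000 + 13,545,000,000 + 45,120,000 = 14,026,140,000
volume = 16,900,000 + 387,000,000 + 75,200,000 = 479,100,000 m³
S = 14,026,140,000 / 479,100,000 = 29.276 ppt

29.28 ppt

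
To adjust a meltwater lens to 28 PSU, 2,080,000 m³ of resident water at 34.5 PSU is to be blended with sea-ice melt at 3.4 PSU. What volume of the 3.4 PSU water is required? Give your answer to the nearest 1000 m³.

Salt balance: 2,080,000×34.5 + V×3.4 = (2,080,000+V)×28
71,760,000 + 3.4V = 58,240,000 + 28V
13,520,000 = 24.6V
V = 549,593.5 m³

550000 m³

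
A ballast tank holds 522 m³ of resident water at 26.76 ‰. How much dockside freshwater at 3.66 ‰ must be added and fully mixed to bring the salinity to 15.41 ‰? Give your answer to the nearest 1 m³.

Salt balance: 522×26.76 + V×3.66 = (522+V)×15.41
13,968.72 + 3.66V = 8,044.02 + 15.41V
5,924.7 = 11.75V
V = 504.23 m³

504 m³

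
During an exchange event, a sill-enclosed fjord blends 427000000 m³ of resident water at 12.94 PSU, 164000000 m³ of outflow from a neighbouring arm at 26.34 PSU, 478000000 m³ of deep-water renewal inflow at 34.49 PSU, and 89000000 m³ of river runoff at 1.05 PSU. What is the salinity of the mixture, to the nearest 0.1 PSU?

Total salt / total volume:
salt = 427,000,000×12.94 + 164,000,000×26.34 + 478,000,000×34.49 + 89,000,000×1.05 = 5,525,380,000 + 4,319,760,000 + 16,486,220,000 + 93,450,000 = 26,424,810,000
volume = 427,000,000 + 164,000,000 + 478,000,000 + 89,000,000 = 1,158,000,000 m³
S = 26,424,810,000 / 1,158,000,000 = 22.819 PSU

22.8 PSU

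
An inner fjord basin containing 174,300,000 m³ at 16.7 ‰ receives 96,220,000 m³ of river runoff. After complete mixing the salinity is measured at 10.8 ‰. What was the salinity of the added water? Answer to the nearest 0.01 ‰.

0.11 ‰

Salt balance: 174,300,000×16.7 + 96,220,000×S = 270,520,000×10.8
2,910,810,000 + 96,220,000·S = 2,921,616,000
S = (2,921,616,000 − 2,910,810,000) / 96,220,000 = 0.1123 ‰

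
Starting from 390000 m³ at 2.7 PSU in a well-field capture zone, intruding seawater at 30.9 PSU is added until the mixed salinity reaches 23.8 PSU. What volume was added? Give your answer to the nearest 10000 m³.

Salt balance: 390,000×2.7 + V×30.9 = (390,000+V)×23.8
1,053,000 + 30.9V = 9,282,000 + 23.8V
8,229,000 = 7.1V
V = 1,159,014.08 m³

1160000 m³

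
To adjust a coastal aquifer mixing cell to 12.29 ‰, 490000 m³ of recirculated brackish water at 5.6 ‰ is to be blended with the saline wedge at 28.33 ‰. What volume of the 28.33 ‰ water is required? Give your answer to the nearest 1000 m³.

204000 m³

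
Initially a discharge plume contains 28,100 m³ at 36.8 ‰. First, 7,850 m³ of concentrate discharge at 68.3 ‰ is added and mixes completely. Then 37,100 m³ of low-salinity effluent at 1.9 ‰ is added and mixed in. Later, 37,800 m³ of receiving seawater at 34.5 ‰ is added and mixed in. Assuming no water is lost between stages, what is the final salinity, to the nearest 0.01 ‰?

26.57 ‰

Weighted by volume,
Initial salt = 28,100×36.8 = 1,034,080
After stage 1: salt = 1,034,080 + 7,850×68.3 = 1,570,235; volume = 35,950 m³; S = 43.678 ‰
After stage 2: salt = 1,570,235 + 37,100×1.9 = 1,640,725; volume = 73,050 m³; S = 22.46 ‰
After stage 3: salt = 1,640,725 + 37,800×34.5 = 2,944,825; volume = 110,850 m³
S = 2,944,825 / 110,850 = 26.5659 ‰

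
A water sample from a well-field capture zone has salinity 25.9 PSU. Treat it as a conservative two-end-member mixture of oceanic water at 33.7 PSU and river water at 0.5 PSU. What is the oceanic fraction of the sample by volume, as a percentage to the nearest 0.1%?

76.5%

Let g be the oceanic fraction. Salt balance per unit volume:
g×33.7 + (1−g)×0.5 = 25.9
g = (25.9 − 0.5) / (33.7 − 0.5) = 25.4/33.2 = 0.7651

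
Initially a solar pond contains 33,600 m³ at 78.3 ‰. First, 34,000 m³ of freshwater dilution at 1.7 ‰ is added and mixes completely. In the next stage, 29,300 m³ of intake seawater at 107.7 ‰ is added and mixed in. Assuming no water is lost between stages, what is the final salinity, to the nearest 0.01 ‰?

Salt balance:
Initial salt = 33,600×78.3 = 2,630,880
After stage 1: salt = 2,630,880 + 34,000×1.7 = 2,688,680; volume = 67,600 m³; S = 39.773 ‰
After stage 2: salt = 2,688,680 + 29,300×107.7 = 5,844,290; volume = 96,900 m³
S = 5,844,290 / 96,900 = 60.3126 ‰

60.31 ‰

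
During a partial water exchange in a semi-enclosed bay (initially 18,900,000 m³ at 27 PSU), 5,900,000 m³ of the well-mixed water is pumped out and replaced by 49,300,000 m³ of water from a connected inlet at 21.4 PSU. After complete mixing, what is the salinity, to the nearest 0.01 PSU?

22.57 PSU

Remaining after removal: 13,000,000 m³ at 27 PSU (salt = 351,000,000)
After addition: salt = 351,000,000 + 49,300,000×21.4 = 1,406,020,000; volume = 62,300,000 m³
S = 1,406,020,000 / 62,300,000 = 22.5685 PSU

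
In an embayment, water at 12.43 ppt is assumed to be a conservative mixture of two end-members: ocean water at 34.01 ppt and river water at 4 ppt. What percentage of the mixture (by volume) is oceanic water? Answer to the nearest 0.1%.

28.1%

Let g be the oceanic fraction. Salt balance per unit volume:
g×34.01 + (1−g)×4 = 12.43
g = (12.43 − 4) / (34.01 − 4) = 8.43/30.01 = 0.2809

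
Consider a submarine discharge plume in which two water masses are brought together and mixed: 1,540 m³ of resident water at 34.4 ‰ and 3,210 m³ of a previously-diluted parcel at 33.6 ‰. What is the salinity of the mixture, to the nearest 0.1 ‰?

33.9 ‰

Mass of salt is conserved:
salt = 1,540×34.4 + 3,210×33.6 = 52,976 + 107,856 = 160,832
volume = 1,540 + 3,210 = 4,750 m³
S = 160,832 / 4,750 = 33.859 ‰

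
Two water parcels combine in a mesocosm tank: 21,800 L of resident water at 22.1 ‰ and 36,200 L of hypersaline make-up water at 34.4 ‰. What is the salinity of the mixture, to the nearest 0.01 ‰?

Total salt / total volume:
salt = 21,800×22.1 + 36,200×34.4 = 481,780 + 1,245,280 = 1,727,060
volume = 21,800 + 36,200 = 58,000 L
S = 1,727,060 / 58,000 = 29.7769 ‰

29.78 ‰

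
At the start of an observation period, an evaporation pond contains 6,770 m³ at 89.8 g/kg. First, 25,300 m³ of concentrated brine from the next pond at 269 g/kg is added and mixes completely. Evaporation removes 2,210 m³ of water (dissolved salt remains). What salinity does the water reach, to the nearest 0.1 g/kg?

248.3 g/kg

After mixing: salt = 6,770×89.8 + 25,300×269 = 7,413,646; volume = 32,070 m³
After evaporation: salt unchanged = 7,413,646; volume = 32,070 − 2,210 = 29,860 m³
S = 7,413,646 / 29,860 = 248.2802 g/kg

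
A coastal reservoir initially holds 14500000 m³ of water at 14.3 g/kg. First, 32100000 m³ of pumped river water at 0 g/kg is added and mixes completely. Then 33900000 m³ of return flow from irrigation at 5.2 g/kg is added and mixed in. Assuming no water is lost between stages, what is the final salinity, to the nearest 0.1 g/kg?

4.8 g/kg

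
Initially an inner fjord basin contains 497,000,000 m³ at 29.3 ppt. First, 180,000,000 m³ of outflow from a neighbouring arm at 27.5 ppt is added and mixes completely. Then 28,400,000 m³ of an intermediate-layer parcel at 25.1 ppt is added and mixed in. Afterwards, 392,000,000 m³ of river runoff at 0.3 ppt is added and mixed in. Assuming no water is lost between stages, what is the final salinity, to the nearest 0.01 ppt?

18.54 ppt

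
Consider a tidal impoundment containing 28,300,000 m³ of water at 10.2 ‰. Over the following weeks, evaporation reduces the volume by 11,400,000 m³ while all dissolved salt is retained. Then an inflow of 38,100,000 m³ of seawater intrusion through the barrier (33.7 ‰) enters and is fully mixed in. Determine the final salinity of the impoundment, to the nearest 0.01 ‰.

28.59 ‰

After evaporation: salt = 28,300,000×10.2 = 288,660,000; volume = 28,300,000 − 11,400,000 = 16,900,000 m³
After mixing: salt = 288,660,000 + 38,100,000×33.7 = 1,572,630,000; volume = 16,900,000 + 38,100,000 = 55,000,000 m³
S = 1,572,630,000 / 55,000,000 = 28.5933 ‰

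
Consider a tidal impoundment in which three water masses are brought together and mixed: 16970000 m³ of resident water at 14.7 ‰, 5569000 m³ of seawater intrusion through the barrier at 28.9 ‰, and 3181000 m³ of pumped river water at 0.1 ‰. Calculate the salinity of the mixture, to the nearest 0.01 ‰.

Weighted by volume,
salt = 16,970,000×14.7 + 5,569,000×28.9 + 3,181,000×0.1 = 249,459,000 + 160,944,100 + 318,100 = 410,721,200
volume = 16,970,000 + 5,569,000 + 3,181,000 = 25,720,000 m³
S = 410,721,200 / 25,720,000 = 15.9689 ‰

15.97 ‰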